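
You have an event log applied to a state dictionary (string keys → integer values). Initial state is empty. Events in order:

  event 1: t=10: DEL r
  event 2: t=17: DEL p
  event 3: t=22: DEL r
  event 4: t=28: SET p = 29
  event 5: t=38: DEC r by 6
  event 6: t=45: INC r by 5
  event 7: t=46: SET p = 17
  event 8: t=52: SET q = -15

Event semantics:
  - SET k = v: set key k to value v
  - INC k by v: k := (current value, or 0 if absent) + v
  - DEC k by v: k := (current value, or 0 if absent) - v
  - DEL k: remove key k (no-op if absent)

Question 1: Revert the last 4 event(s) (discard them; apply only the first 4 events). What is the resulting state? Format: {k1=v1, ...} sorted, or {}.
Answer: {p=29}

Derivation:
Keep first 4 events (discard last 4):
  after event 1 (t=10: DEL r): {}
  after event 2 (t=17: DEL p): {}
  after event 3 (t=22: DEL r): {}
  after event 4 (t=28: SET p = 29): {p=29}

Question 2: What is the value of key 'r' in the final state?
Answer: -1

Derivation:
Track key 'r' through all 8 events:
  event 1 (t=10: DEL r): r (absent) -> (absent)
  event 2 (t=17: DEL p): r unchanged
  event 3 (t=22: DEL r): r (absent) -> (absent)
  event 4 (t=28: SET p = 29): r unchanged
  event 5 (t=38: DEC r by 6): r (absent) -> -6
  event 6 (t=45: INC r by 5): r -6 -> -1
  event 7 (t=46: SET p = 17): r unchanged
  event 8 (t=52: SET q = -15): r unchanged
Final: r = -1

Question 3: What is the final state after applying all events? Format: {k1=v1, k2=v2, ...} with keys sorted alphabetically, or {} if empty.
Answer: {p=17, q=-15, r=-1}

Derivation:
  after event 1 (t=10: DEL r): {}
  after event 2 (t=17: DEL p): {}
  after event 3 (t=22: DEL r): {}
  after event 4 (t=28: SET p = 29): {p=29}
  after event 5 (t=38: DEC r by 6): {p=29, r=-6}
  after event 6 (t=45: INC r by 5): {p=29, r=-1}
  after event 7 (t=46: SET p = 17): {p=17, r=-1}
  after event 8 (t=52: SET q = -15): {p=17, q=-15, r=-1}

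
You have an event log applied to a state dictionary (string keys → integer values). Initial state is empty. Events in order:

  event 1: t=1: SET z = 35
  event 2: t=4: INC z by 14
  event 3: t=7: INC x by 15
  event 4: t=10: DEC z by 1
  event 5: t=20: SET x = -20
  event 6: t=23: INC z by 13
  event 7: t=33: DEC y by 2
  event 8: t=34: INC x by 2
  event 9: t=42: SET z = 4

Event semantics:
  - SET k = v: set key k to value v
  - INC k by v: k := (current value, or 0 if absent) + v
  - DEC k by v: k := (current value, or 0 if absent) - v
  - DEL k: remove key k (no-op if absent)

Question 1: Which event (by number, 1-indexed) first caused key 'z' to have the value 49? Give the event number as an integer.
Answer: 2

Derivation:
Looking for first event where z becomes 49:
  event 1: z = 35
  event 2: z 35 -> 49  <-- first match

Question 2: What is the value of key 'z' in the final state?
Track key 'z' through all 9 events:
  event 1 (t=1: SET z = 35): z (absent) -> 35
  event 2 (t=4: INC z by 14): z 35 -> 49
  event 3 (t=7: INC x by 15): z unchanged
  event 4 (t=10: DEC z by 1): z 49 -> 48
  event 5 (t=20: SET x = -20): z unchanged
  event 6 (t=23: INC z by 13): z 48 -> 61
  event 7 (t=33: DEC y by 2): z unchanged
  event 8 (t=34: INC x by 2): z unchanged
  event 9 (t=42: SET z = 4): z 61 -> 4
Final: z = 4

Answer: 4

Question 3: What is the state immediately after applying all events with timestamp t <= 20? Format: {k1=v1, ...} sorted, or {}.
Apply events with t <= 20 (5 events):
  after event 1 (t=1: SET z = 35): {z=35}
  after event 2 (t=4: INC z by 14): {z=49}
  after event 3 (t=7: INC x by 15): {x=15, z=49}
  after event 4 (t=10: DEC z by 1): {x=15, z=48}
  after event 5 (t=20: SET x = -20): {x=-20, z=48}

Answer: {x=-20, z=48}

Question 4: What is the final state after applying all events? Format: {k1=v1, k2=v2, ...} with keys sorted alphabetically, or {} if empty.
Answer: {x=-18, y=-2, z=4}

Derivation:
  after event 1 (t=1: SET z = 35): {z=35}
  after event 2 (t=4: INC z by 14): {z=49}
  after event 3 (t=7: INC x by 15): {x=15, z=49}
  after event 4 (t=10: DEC z by 1): {x=15, z=48}
  after event 5 (t=20: SET x = -20): {x=-20, z=48}
  after event 6 (t=23: INC z by 13): {x=-20, z=61}
  after event 7 (t=33: DEC y by 2): {x=-20, y=-2, z=61}
  after event 8 (t=34: INC x by 2): {x=-18, y=-2, z=61}
  after event 9 (t=42: SET z = 4): {x=-18, y=-2, z=4}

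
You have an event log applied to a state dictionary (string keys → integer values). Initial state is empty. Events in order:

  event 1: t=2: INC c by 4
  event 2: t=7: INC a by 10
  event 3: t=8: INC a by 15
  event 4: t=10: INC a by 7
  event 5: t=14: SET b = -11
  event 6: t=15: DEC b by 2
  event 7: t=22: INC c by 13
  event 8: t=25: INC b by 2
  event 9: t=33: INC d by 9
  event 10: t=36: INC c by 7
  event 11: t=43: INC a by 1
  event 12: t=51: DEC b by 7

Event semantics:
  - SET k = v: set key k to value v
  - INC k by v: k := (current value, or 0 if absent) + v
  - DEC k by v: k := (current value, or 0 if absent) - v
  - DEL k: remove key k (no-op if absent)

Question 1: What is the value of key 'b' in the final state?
Track key 'b' through all 12 events:
  event 1 (t=2: INC c by 4): b unchanged
  event 2 (t=7: INC a by 10): b unchanged
  event 3 (t=8: INC a by 15): b unchanged
  event 4 (t=10: INC a by 7): b unchanged
  event 5 (t=14: SET b = -11): b (absent) -> -11
  event 6 (t=15: DEC b by 2): b -11 -> -13
  event 7 (t=22: INC c by 13): b unchanged
  event 8 (t=25: INC b by 2): b -13 -> -11
  event 9 (t=33: INC d by 9): b unchanged
  event 10 (t=36: INC c by 7): b unchanged
  event 11 (t=43: INC a by 1): b unchanged
  event 12 (t=51: DEC b by 7): b -11 -> -18
Final: b = -18

Answer: -18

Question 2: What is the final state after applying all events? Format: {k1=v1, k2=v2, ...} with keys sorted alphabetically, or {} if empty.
Answer: {a=33, b=-18, c=24, d=9}

Derivation:
  after event 1 (t=2: INC c by 4): {c=4}
  after event 2 (t=7: INC a by 10): {a=10, c=4}
  after event 3 (t=8: INC a by 15): {a=25, c=4}
  after event 4 (t=10: INC a by 7): {a=32, c=4}
  after event 5 (t=14: SET b = -11): {a=32, b=-11, c=4}
  after event 6 (t=15: DEC b by 2): {a=32, b=-13, c=4}
  after event 7 (t=22: INC c by 13): {a=32, b=-13, c=17}
  after event 8 (t=25: INC b by 2): {a=32, b=-11, c=17}
  after event 9 (t=33: INC d by 9): {a=32, b=-11, c=17, d=9}
  after event 10 (t=36: INC c by 7): {a=32, b=-11, c=24, d=9}
  after event 11 (t=43: INC a by 1): {a=33, b=-11, c=24, d=9}
  after event 12 (t=51: DEC b by 7): {a=33, b=-18, c=24, d=9}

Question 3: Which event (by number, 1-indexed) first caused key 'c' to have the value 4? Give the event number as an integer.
Looking for first event where c becomes 4:
  event 1: c (absent) -> 4  <-- first match

Answer: 1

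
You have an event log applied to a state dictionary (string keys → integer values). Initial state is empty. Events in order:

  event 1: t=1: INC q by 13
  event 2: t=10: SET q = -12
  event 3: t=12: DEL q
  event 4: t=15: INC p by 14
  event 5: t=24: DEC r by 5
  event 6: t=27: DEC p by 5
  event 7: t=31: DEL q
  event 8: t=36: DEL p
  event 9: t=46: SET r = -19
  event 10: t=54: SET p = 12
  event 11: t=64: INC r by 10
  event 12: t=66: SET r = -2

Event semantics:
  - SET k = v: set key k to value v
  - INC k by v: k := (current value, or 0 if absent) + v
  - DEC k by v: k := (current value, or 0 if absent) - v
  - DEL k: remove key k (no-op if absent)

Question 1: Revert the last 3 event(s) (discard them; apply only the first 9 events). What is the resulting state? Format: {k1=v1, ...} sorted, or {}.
Answer: {r=-19}

Derivation:
Keep first 9 events (discard last 3):
  after event 1 (t=1: INC q by 13): {q=13}
  after event 2 (t=10: SET q = -12): {q=-12}
  after event 3 (t=12: DEL q): {}
  after event 4 (t=15: INC p by 14): {p=14}
  after event 5 (t=24: DEC r by 5): {p=14, r=-5}
  after event 6 (t=27: DEC p by 5): {p=9, r=-5}
  after event 7 (t=31: DEL q): {p=9, r=-5}
  after event 8 (t=36: DEL p): {r=-5}
  after event 9 (t=46: SET r = -19): {r=-19}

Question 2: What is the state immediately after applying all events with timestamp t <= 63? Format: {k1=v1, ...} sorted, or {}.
Answer: {p=12, r=-19}

Derivation:
Apply events with t <= 63 (10 events):
  after event 1 (t=1: INC q by 13): {q=13}
  after event 2 (t=10: SET q = -12): {q=-12}
  after event 3 (t=12: DEL q): {}
  after event 4 (t=15: INC p by 14): {p=14}
  after event 5 (t=24: DEC r by 5): {p=14, r=-5}
  after event 6 (t=27: DEC p by 5): {p=9, r=-5}
  after event 7 (t=31: DEL q): {p=9, r=-5}
  after event 8 (t=36: DEL p): {r=-5}
  after event 9 (t=46: SET r = -19): {r=-19}
  after event 10 (t=54: SET p = 12): {p=12, r=-19}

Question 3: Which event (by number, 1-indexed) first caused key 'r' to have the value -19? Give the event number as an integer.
Answer: 9

Derivation:
Looking for first event where r becomes -19:
  event 5: r = -5
  event 6: r = -5
  event 7: r = -5
  event 8: r = -5
  event 9: r -5 -> -19  <-- first match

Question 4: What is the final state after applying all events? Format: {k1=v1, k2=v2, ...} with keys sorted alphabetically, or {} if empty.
Answer: {p=12, r=-2}

Derivation:
  after event 1 (t=1: INC q by 13): {q=13}
  after event 2 (t=10: SET q = -12): {q=-12}
  after event 3 (t=12: DEL q): {}
  after event 4 (t=15: INC p by 14): {p=14}
  after event 5 (t=24: DEC r by 5): {p=14, r=-5}
  after event 6 (t=27: DEC p by 5): {p=9, r=-5}
  after event 7 (t=31: DEL q): {p=9, r=-5}
  after event 8 (t=36: DEL p): {r=-5}
  after event 9 (t=46: SET r = -19): {r=-19}
  after event 10 (t=54: SET p = 12): {p=12, r=-19}
  after event 11 (t=64: INC r by 10): {p=12, r=-9}
  after event 12 (t=66: SET r = -2): {p=12, r=-2}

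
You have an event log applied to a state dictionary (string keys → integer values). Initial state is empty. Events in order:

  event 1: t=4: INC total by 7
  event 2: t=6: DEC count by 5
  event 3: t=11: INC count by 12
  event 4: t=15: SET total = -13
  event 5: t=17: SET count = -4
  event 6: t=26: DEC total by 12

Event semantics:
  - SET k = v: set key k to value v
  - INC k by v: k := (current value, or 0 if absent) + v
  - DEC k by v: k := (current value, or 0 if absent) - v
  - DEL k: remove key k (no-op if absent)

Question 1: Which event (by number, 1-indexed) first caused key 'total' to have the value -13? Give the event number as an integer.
Looking for first event where total becomes -13:
  event 1: total = 7
  event 2: total = 7
  event 3: total = 7
  event 4: total 7 -> -13  <-- first match

Answer: 4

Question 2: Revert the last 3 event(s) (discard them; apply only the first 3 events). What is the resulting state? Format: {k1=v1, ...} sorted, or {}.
Keep first 3 events (discard last 3):
  after event 1 (t=4: INC total by 7): {total=7}
  after event 2 (t=6: DEC count by 5): {count=-5, total=7}
  after event 3 (t=11: INC count by 12): {count=7, total=7}

Answer: {count=7, total=7}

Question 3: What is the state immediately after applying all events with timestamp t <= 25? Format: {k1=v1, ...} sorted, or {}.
Answer: {count=-4, total=-13}

Derivation:
Apply events with t <= 25 (5 events):
  after event 1 (t=4: INC total by 7): {total=7}
  after event 2 (t=6: DEC count by 5): {count=-5, total=7}
  after event 3 (t=11: INC count by 12): {count=7, total=7}
  after event 4 (t=15: SET total = -13): {count=7, total=-13}
  after event 5 (t=17: SET count = -4): {count=-4, total=-13}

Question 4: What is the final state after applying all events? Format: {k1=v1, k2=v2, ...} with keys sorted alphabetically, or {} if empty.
  after event 1 (t=4: INC total by 7): {total=7}
  after event 2 (t=6: DEC count by 5): {count=-5, total=7}
  after event 3 (t=11: INC count by 12): {count=7, total=7}
  after event 4 (t=15: SET total = -13): {count=7, total=-13}
  after event 5 (t=17: SET count = -4): {count=-4, total=-13}
  after event 6 (t=26: DEC total by 12): {count=-4, total=-25}

Answer: {count=-4, total=-25}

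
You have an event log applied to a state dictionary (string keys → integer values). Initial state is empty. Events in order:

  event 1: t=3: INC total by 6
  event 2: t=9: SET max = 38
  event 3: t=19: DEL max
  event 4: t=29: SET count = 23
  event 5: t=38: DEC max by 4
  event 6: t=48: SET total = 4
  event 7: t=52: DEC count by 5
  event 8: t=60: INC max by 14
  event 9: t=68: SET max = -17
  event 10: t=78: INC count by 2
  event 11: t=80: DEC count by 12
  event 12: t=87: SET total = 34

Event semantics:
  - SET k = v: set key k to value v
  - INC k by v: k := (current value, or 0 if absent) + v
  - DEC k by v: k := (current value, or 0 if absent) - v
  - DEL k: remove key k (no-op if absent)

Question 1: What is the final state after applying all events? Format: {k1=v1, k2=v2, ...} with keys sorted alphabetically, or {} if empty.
Answer: {count=8, max=-17, total=34}

Derivation:
  after event 1 (t=3: INC total by 6): {total=6}
  after event 2 (t=9: SET max = 38): {max=38, total=6}
  after event 3 (t=19: DEL max): {total=6}
  after event 4 (t=29: SET count = 23): {count=23, total=6}
  after event 5 (t=38: DEC max by 4): {count=23, max=-4, total=6}
  after event 6 (t=48: SET total = 4): {count=23, max=-4, total=4}
  after event 7 (t=52: DEC count by 5): {count=18, max=-4, total=4}
  after event 8 (t=60: INC max by 14): {count=18, max=10, total=4}
  after event 9 (t=68: SET max = -17): {count=18, max=-17, total=4}
  after event 10 (t=78: INC count by 2): {count=20, max=-17, total=4}
  after event 11 (t=80: DEC count by 12): {count=8, max=-17, total=4}
  after event 12 (t=87: SET total = 34): {count=8, max=-17, total=34}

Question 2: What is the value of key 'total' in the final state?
Track key 'total' through all 12 events:
  event 1 (t=3: INC total by 6): total (absent) -> 6
  event 2 (t=9: SET max = 38): total unchanged
  event 3 (t=19: DEL max): total unchanged
  event 4 (t=29: SET count = 23): total unchanged
  event 5 (t=38: DEC max by 4): total unchanged
  event 6 (t=48: SET total = 4): total 6 -> 4
  event 7 (t=52: DEC count by 5): total unchanged
  event 8 (t=60: INC max by 14): total unchanged
  event 9 (t=68: SET max = -17): total unchanged
  event 10 (t=78: INC count by 2): total unchanged
  event 11 (t=80: DEC count by 12): total unchanged
  event 12 (t=87: SET total = 34): total 4 -> 34
Final: total = 34

Answer: 34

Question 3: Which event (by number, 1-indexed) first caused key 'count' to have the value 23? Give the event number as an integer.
Looking for first event where count becomes 23:
  event 4: count (absent) -> 23  <-- first match

Answer: 4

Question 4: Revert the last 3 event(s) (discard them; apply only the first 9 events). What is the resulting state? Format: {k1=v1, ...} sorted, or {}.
Answer: {count=18, max=-17, total=4}

Derivation:
Keep first 9 events (discard last 3):
  after event 1 (t=3: INC total by 6): {total=6}
  after event 2 (t=9: SET max = 38): {max=38, total=6}
  after event 3 (t=19: DEL max): {total=6}
  after event 4 (t=29: SET count = 23): {count=23, total=6}
  after event 5 (t=38: DEC max by 4): {count=23, max=-4, total=6}
  after event 6 (t=48: SET total = 4): {count=23, max=-4, total=4}
  after event 7 (t=52: DEC count by 5): {count=18, max=-4, total=4}
  after event 8 (t=60: INC max by 14): {count=18, max=10, total=4}
  after event 9 (t=68: SET max = -17): {count=18, max=-17, total=4}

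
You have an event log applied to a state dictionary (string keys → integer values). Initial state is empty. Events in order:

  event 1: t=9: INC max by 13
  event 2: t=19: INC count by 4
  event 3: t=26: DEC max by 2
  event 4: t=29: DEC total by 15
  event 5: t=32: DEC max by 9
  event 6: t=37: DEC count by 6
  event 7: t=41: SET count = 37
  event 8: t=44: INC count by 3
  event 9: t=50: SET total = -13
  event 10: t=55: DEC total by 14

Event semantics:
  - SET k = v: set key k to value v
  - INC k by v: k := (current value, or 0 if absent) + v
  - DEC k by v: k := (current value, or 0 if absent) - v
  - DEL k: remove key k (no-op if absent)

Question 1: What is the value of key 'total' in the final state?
Answer: -27

Derivation:
Track key 'total' through all 10 events:
  event 1 (t=9: INC max by 13): total unchanged
  event 2 (t=19: INC count by 4): total unchanged
  event 3 (t=26: DEC max by 2): total unchanged
  event 4 (t=29: DEC total by 15): total (absent) -> -15
  event 5 (t=32: DEC max by 9): total unchanged
  event 6 (t=37: DEC count by 6): total unchanged
  event 7 (t=41: SET count = 37): total unchanged
  event 8 (t=44: INC count by 3): total unchanged
  event 9 (t=50: SET total = -13): total -15 -> -13
  event 10 (t=55: DEC total by 14): total -13 -> -27
Final: total = -27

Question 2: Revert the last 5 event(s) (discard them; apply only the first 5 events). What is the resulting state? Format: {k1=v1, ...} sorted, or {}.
Keep first 5 events (discard last 5):
  after event 1 (t=9: INC max by 13): {max=13}
  after event 2 (t=19: INC count by 4): {count=4, max=13}
  after event 3 (t=26: DEC max by 2): {count=4, max=11}
  after event 4 (t=29: DEC total by 15): {count=4, max=11, total=-15}
  after event 5 (t=32: DEC max by 9): {count=4, max=2, total=-15}

Answer: {count=4, max=2, total=-15}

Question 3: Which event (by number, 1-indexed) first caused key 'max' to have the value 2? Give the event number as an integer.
Looking for first event where max becomes 2:
  event 1: max = 13
  event 2: max = 13
  event 3: max = 11
  event 4: max = 11
  event 5: max 11 -> 2  <-- first match

Answer: 5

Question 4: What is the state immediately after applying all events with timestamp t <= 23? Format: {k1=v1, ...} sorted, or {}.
Apply events with t <= 23 (2 events):
  after event 1 (t=9: INC max by 13): {max=13}
  after event 2 (t=19: INC count by 4): {count=4, max=13}

Answer: {count=4, max=13}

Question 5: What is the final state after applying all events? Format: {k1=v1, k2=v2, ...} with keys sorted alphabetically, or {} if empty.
  after event 1 (t=9: INC max by 13): {max=13}
  after event 2 (t=19: INC count by 4): {count=4, max=13}
  after event 3 (t=26: DEC max by 2): {count=4, max=11}
  after event 4 (t=29: DEC total by 15): {count=4, max=11, total=-15}
  after event 5 (t=32: DEC max by 9): {count=4, max=2, total=-15}
  after event 6 (t=37: DEC count by 6): {count=-2, max=2, total=-15}
  after event 7 (t=41: SET count = 37): {count=37, max=2, total=-15}
  after event 8 (t=44: INC count by 3): {count=40, max=2, total=-15}
  after event 9 (t=50: SET total = -13): {count=40, max=2, total=-13}
  after event 10 (t=55: DEC total by 14): {count=40, max=2, total=-27}

Answer: {count=40, max=2, total=-27}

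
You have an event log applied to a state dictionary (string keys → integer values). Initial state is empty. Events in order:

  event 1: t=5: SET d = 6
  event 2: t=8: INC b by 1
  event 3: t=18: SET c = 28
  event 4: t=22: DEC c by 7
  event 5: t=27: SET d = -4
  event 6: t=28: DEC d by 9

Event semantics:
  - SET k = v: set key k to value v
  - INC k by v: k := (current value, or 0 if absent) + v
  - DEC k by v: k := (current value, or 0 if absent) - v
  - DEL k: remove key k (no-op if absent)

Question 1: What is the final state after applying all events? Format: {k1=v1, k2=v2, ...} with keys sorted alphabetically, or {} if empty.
Answer: {b=1, c=21, d=-13}

Derivation:
  after event 1 (t=5: SET d = 6): {d=6}
  after event 2 (t=8: INC b by 1): {b=1, d=6}
  after event 3 (t=18: SET c = 28): {b=1, c=28, d=6}
  after event 4 (t=22: DEC c by 7): {b=1, c=21, d=6}
  after event 5 (t=27: SET d = -4): {b=1, c=21, d=-4}
  after event 6 (t=28: DEC d by 9): {b=1, c=21, d=-13}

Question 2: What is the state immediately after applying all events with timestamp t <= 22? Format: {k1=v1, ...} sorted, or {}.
Answer: {b=1, c=21, d=6}

Derivation:
Apply events with t <= 22 (4 events):
  after event 1 (t=5: SET d = 6): {d=6}
  after event 2 (t=8: INC b by 1): {b=1, d=6}
  after event 3 (t=18: SET c = 28): {b=1, c=28, d=6}
  after event 4 (t=22: DEC c by 7): {b=1, c=21, d=6}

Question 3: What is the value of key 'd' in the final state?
Track key 'd' through all 6 events:
  event 1 (t=5: SET d = 6): d (absent) -> 6
  event 2 (t=8: INC b by 1): d unchanged
  event 3 (t=18: SET c = 28): d unchanged
  event 4 (t=22: DEC c by 7): d unchanged
  event 5 (t=27: SET d = -4): d 6 -> -4
  event 6 (t=28: DEC d by 9): d -4 -> -13
Final: d = -13

Answer: -13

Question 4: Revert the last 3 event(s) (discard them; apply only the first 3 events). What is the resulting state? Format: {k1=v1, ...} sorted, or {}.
Answer: {b=1, c=28, d=6}

Derivation:
Keep first 3 events (discard last 3):
  after event 1 (t=5: SET d = 6): {d=6}
  after event 2 (t=8: INC b by 1): {b=1, d=6}
  after event 3 (t=18: SET c = 28): {b=1, c=28, d=6}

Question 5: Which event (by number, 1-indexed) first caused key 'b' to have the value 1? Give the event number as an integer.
Looking for first event where b becomes 1:
  event 2: b (absent) -> 1  <-- first match

Answer: 2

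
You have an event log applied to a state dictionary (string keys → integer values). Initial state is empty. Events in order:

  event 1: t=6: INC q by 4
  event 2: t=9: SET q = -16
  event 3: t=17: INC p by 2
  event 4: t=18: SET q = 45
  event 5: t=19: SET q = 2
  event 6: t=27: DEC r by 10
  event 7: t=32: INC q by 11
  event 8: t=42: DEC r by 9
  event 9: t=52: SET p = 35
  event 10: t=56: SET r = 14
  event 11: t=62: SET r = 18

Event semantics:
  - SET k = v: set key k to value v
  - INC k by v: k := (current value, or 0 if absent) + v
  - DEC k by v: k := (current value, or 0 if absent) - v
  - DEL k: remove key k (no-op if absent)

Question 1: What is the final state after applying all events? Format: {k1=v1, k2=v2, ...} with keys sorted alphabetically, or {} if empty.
Answer: {p=35, q=13, r=18}

Derivation:
  after event 1 (t=6: INC q by 4): {q=4}
  after event 2 (t=9: SET q = -16): {q=-16}
  after event 3 (t=17: INC p by 2): {p=2, q=-16}
  after event 4 (t=18: SET q = 45): {p=2, q=45}
  after event 5 (t=19: SET q = 2): {p=2, q=2}
  after event 6 (t=27: DEC r by 10): {p=2, q=2, r=-10}
  after event 7 (t=32: INC q by 11): {p=2, q=13, r=-10}
  after event 8 (t=42: DEC r by 9): {p=2, q=13, r=-19}
  after event 9 (t=52: SET p = 35): {p=35, q=13, r=-19}
  after event 10 (t=56: SET r = 14): {p=35, q=13, r=14}
  after event 11 (t=62: SET r = 18): {p=35, q=13, r=18}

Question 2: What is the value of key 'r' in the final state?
Track key 'r' through all 11 events:
  event 1 (t=6: INC q by 4): r unchanged
  event 2 (t=9: SET q = -16): r unchanged
  event 3 (t=17: INC p by 2): r unchanged
  event 4 (t=18: SET q = 45): r unchanged
  event 5 (t=19: SET q = 2): r unchanged
  event 6 (t=27: DEC r by 10): r (absent) -> -10
  event 7 (t=32: INC q by 11): r unchanged
  event 8 (t=42: DEC r by 9): r -10 -> -19
  event 9 (t=52: SET p = 35): r unchanged
  event 10 (t=56: SET r = 14): r -19 -> 14
  event 11 (t=62: SET r = 18): r 14 -> 18
Final: r = 18

Answer: 18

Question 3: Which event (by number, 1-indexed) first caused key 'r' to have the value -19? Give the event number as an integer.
Looking for first event where r becomes -19:
  event 6: r = -10
  event 7: r = -10
  event 8: r -10 -> -19  <-- first match

Answer: 8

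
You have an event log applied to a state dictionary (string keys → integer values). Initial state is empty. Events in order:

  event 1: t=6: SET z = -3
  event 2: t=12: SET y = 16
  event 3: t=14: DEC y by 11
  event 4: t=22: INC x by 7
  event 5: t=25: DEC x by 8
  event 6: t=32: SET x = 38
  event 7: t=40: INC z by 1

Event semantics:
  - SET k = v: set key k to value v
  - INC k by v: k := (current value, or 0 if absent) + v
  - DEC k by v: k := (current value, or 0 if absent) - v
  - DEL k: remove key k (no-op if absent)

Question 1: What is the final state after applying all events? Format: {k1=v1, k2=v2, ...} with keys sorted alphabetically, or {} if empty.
  after event 1 (t=6: SET z = -3): {z=-3}
  after event 2 (t=12: SET y = 16): {y=16, z=-3}
  after event 3 (t=14: DEC y by 11): {y=5, z=-3}
  after event 4 (t=22: INC x by 7): {x=7, y=5, z=-3}
  after event 5 (t=25: DEC x by 8): {x=-1, y=5, z=-3}
  after event 6 (t=32: SET x = 38): {x=38, y=5, z=-3}
  after event 7 (t=40: INC z by 1): {x=38, y=5, z=-2}

Answer: {x=38, y=5, z=-2}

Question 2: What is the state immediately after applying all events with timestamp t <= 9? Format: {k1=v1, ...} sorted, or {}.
Apply events with t <= 9 (1 events):
  after event 1 (t=6: SET z = -3): {z=-3}

Answer: {z=-3}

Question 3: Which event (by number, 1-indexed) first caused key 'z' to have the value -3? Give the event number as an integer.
Answer: 1

Derivation:
Looking for first event where z becomes -3:
  event 1: z (absent) -> -3  <-- first match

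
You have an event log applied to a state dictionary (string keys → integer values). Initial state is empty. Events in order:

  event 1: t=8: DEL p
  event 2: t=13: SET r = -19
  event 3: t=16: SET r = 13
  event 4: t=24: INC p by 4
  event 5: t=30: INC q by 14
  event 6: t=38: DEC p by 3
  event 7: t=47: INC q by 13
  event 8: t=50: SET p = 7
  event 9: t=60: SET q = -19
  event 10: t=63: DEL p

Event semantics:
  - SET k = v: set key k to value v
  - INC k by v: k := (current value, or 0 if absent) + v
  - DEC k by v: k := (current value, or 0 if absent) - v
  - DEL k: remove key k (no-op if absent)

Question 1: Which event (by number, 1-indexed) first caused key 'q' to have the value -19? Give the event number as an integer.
Looking for first event where q becomes -19:
  event 5: q = 14
  event 6: q = 14
  event 7: q = 27
  event 8: q = 27
  event 9: q 27 -> -19  <-- first match

Answer: 9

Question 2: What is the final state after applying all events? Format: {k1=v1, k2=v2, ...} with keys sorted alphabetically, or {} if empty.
Answer: {q=-19, r=13}

Derivation:
  after event 1 (t=8: DEL p): {}
  after event 2 (t=13: SET r = -19): {r=-19}
  after event 3 (t=16: SET r = 13): {r=13}
  after event 4 (t=24: INC p by 4): {p=4, r=13}
  after event 5 (t=30: INC q by 14): {p=4, q=14, r=13}
  after event 6 (t=38: DEC p by 3): {p=1, q=14, r=13}
  after event 7 (t=47: INC q by 13): {p=1, q=27, r=13}
  after event 8 (t=50: SET p = 7): {p=7, q=27, r=13}
  after event 9 (t=60: SET q = -19): {p=7, q=-19, r=13}
  after event 10 (t=63: DEL p): {q=-19, r=13}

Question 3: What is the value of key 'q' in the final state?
Track key 'q' through all 10 events:
  event 1 (t=8: DEL p): q unchanged
  event 2 (t=13: SET r = -19): q unchanged
  event 3 (t=16: SET r = 13): q unchanged
  event 4 (t=24: INC p by 4): q unchanged
  event 5 (t=30: INC q by 14): q (absent) -> 14
  event 6 (t=38: DEC p by 3): q unchanged
  event 7 (t=47: INC q by 13): q 14 -> 27
  event 8 (t=50: SET p = 7): q unchanged
  event 9 (t=60: SET q = -19): q 27 -> -19
  event 10 (t=63: DEL p): q unchanged
Final: q = -19

Answer: -19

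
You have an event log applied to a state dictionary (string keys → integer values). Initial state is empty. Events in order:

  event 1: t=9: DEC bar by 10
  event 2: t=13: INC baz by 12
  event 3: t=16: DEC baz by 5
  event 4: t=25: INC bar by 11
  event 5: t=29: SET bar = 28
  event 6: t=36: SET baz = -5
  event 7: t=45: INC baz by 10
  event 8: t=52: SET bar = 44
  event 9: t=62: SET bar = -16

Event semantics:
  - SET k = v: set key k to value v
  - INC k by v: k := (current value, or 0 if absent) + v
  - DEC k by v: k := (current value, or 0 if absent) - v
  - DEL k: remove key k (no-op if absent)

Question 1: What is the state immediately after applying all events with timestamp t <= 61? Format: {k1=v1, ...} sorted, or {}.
Answer: {bar=44, baz=5}

Derivation:
Apply events with t <= 61 (8 events):
  after event 1 (t=9: DEC bar by 10): {bar=-10}
  after event 2 (t=13: INC baz by 12): {bar=-10, baz=12}
  after event 3 (t=16: DEC baz by 5): {bar=-10, baz=7}
  after event 4 (t=25: INC bar by 11): {bar=1, baz=7}
  after event 5 (t=29: SET bar = 28): {bar=28, baz=7}
  after event 6 (t=36: SET baz = -5): {bar=28, baz=-5}
  after event 7 (t=45: INC baz by 10): {bar=28, baz=5}
  after event 8 (t=52: SET bar = 44): {bar=44, baz=5}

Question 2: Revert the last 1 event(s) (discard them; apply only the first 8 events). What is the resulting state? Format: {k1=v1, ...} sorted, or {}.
Keep first 8 events (discard last 1):
  after event 1 (t=9: DEC bar by 10): {bar=-10}
  after event 2 (t=13: INC baz by 12): {bar=-10, baz=12}
  after event 3 (t=16: DEC baz by 5): {bar=-10, baz=7}
  after event 4 (t=25: INC bar by 11): {bar=1, baz=7}
  after event 5 (t=29: SET bar = 28): {bar=28, baz=7}
  after event 6 (t=36: SET baz = -5): {bar=28, baz=-5}
  after event 7 (t=45: INC baz by 10): {bar=28, baz=5}
  after event 8 (t=52: SET bar = 44): {bar=44, baz=5}

Answer: {bar=44, baz=5}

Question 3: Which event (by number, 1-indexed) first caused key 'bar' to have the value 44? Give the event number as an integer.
Answer: 8

Derivation:
Looking for first event where bar becomes 44:
  event 1: bar = -10
  event 2: bar = -10
  event 3: bar = -10
  event 4: bar = 1
  event 5: bar = 28
  event 6: bar = 28
  event 7: bar = 28
  event 8: bar 28 -> 44  <-- first match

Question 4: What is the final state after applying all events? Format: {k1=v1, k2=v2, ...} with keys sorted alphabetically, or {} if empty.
Answer: {bar=-16, baz=5}

Derivation:
  after event 1 (t=9: DEC bar by 10): {bar=-10}
  after event 2 (t=13: INC baz by 12): {bar=-10, baz=12}
  after event 3 (t=16: DEC baz by 5): {bar=-10, baz=7}
  after event 4 (t=25: INC bar by 11): {bar=1, baz=7}
  after event 5 (t=29: SET bar = 28): {bar=28, baz=7}
  after event 6 (t=36: SET baz = -5): {bar=28, baz=-5}
  after event 7 (t=45: INC baz by 10): {bar=28, baz=5}
  after event 8 (t=52: SET bar = 44): {bar=44, baz=5}
  after event 9 (t=62: SET bar = -16): {bar=-16, baz=5}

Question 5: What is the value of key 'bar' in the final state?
Track key 'bar' through all 9 events:
  event 1 (t=9: DEC bar by 10): bar (absent) -> -10
  event 2 (t=13: INC baz by 12): bar unchanged
  event 3 (t=16: DEC baz by 5): bar unchanged
  event 4 (t=25: INC bar by 11): bar -10 -> 1
  event 5 (t=29: SET bar = 28): bar 1 -> 28
  event 6 (t=36: SET baz = -5): bar unchanged
  event 7 (t=45: INC baz by 10): bar unchanged
  event 8 (t=52: SET bar = 44): bar 28 -> 44
  event 9 (t=62: SET bar = -16): bar 44 -> -16
Final: bar = -16

Answer: -16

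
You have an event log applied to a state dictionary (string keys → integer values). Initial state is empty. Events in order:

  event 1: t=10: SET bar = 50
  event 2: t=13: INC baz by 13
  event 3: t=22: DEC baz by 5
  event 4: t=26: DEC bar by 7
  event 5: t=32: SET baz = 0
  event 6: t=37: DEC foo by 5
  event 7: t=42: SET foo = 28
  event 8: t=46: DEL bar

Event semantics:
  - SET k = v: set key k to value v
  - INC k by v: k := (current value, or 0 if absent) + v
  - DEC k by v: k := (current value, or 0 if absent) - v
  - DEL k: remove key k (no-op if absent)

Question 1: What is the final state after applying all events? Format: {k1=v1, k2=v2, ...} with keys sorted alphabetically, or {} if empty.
  after event 1 (t=10: SET bar = 50): {bar=50}
  after event 2 (t=13: INC baz by 13): {bar=50, baz=13}
  after event 3 (t=22: DEC baz by 5): {bar=50, baz=8}
  after event 4 (t=26: DEC bar by 7): {bar=43, baz=8}
  after event 5 (t=32: SET baz = 0): {bar=43, baz=0}
  after event 6 (t=37: DEC foo by 5): {bar=43, baz=0, foo=-5}
  after event 7 (t=42: SET foo = 28): {bar=43, baz=0, foo=28}
  after event 8 (t=46: DEL bar): {baz=0, foo=28}

Answer: {baz=0, foo=28}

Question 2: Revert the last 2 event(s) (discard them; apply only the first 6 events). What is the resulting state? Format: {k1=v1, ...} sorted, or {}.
Answer: {bar=43, baz=0, foo=-5}

Derivation:
Keep first 6 events (discard last 2):
  after event 1 (t=10: SET bar = 50): {bar=50}
  after event 2 (t=13: INC baz by 13): {bar=50, baz=13}
  after event 3 (t=22: DEC baz by 5): {bar=50, baz=8}
  after event 4 (t=26: DEC bar by 7): {bar=43, baz=8}
  after event 5 (t=32: SET baz = 0): {bar=43, baz=0}
  after event 6 (t=37: DEC foo by 5): {bar=43, baz=0, foo=-5}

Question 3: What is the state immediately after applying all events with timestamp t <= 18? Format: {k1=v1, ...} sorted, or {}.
Apply events with t <= 18 (2 events):
  after event 1 (t=10: SET bar = 50): {bar=50}
  after event 2 (t=13: INC baz by 13): {bar=50, baz=13}

Answer: {bar=50, baz=13}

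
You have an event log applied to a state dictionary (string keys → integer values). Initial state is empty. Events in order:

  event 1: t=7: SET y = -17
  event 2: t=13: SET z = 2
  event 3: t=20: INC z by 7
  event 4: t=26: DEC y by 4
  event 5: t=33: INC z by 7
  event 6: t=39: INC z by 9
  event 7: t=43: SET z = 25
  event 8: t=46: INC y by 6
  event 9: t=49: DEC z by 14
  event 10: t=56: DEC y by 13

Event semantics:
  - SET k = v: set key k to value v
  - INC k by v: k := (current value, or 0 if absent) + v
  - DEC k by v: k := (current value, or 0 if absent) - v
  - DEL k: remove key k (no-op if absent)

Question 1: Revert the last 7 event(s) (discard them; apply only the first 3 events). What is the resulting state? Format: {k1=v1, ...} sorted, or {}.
Answer: {y=-17, z=9}

Derivation:
Keep first 3 events (discard last 7):
  after event 1 (t=7: SET y = -17): {y=-17}
  after event 2 (t=13: SET z = 2): {y=-17, z=2}
  after event 3 (t=20: INC z by 7): {y=-17, z=9}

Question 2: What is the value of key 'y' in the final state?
Answer: -28

Derivation:
Track key 'y' through all 10 events:
  event 1 (t=7: SET y = -17): y (absent) -> -17
  event 2 (t=13: SET z = 2): y unchanged
  event 3 (t=20: INC z by 7): y unchanged
  event 4 (t=26: DEC y by 4): y -17 -> -21
  event 5 (t=33: INC z by 7): y unchanged
  event 6 (t=39: INC z by 9): y unchanged
  event 7 (t=43: SET z = 25): y unchanged
  event 8 (t=46: INC y by 6): y -21 -> -15
  event 9 (t=49: DEC z by 14): y unchanged
  event 10 (t=56: DEC y by 13): y -15 -> -28
Final: y = -28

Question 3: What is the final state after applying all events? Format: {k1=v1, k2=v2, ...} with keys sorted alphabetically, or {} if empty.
  after event 1 (t=7: SET y = -17): {y=-17}
  after event 2 (t=13: SET z = 2): {y=-17, z=2}
  after event 3 (t=20: INC z by 7): {y=-17, z=9}
  after event 4 (t=26: DEC y by 4): {y=-21, z=9}
  after event 5 (t=33: INC z by 7): {y=-21, z=16}
  after event 6 (t=39: INC z by 9): {y=-21, z=25}
  after event 7 (t=43: SET z = 25): {y=-21, z=25}
  after event 8 (t=46: INC y by 6): {y=-15, z=25}
  after event 9 (t=49: DEC z by 14): {y=-15, z=11}
  after event 10 (t=56: DEC y by 13): {y=-28, z=11}

Answer: {y=-28, z=11}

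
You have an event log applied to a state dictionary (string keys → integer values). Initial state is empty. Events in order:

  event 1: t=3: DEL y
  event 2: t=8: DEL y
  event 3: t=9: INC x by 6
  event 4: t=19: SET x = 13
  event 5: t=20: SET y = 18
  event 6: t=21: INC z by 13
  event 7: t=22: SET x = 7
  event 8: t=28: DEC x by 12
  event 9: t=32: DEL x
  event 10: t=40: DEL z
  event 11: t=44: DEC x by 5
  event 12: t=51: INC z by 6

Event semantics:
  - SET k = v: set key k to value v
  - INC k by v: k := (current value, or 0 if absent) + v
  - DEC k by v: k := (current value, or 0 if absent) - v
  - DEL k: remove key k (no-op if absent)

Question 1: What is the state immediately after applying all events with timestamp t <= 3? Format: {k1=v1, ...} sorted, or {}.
Answer: {}

Derivation:
Apply events with t <= 3 (1 events):
  after event 1 (t=3: DEL y): {}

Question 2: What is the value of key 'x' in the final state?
Track key 'x' through all 12 events:
  event 1 (t=3: DEL y): x unchanged
  event 2 (t=8: DEL y): x unchanged
  event 3 (t=9: INC x by 6): x (absent) -> 6
  event 4 (t=19: SET x = 13): x 6 -> 13
  event 5 (t=20: SET y = 18): x unchanged
  event 6 (t=21: INC z by 13): x unchanged
  event 7 (t=22: SET x = 7): x 13 -> 7
  event 8 (t=28: DEC x by 12): x 7 -> -5
  event 9 (t=32: DEL x): x -5 -> (absent)
  event 10 (t=40: DEL z): x unchanged
  event 11 (t=44: DEC x by 5): x (absent) -> -5
  event 12 (t=51: INC z by 6): x unchanged
Final: x = -5

Answer: -5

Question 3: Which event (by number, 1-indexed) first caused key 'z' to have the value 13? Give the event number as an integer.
Looking for first event where z becomes 13:
  event 6: z (absent) -> 13  <-- first match

Answer: 6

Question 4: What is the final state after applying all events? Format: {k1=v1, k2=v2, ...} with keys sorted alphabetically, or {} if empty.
Answer: {x=-5, y=18, z=6}

Derivation:
  after event 1 (t=3: DEL y): {}
  after event 2 (t=8: DEL y): {}
  after event 3 (t=9: INC x by 6): {x=6}
  after event 4 (t=19: SET x = 13): {x=13}
  after event 5 (t=20: SET y = 18): {x=13, y=18}
  after event 6 (t=21: INC z by 13): {x=13, y=18, z=13}
  after event 7 (t=22: SET x = 7): {x=7, y=18, z=13}
  after event 8 (t=28: DEC x by 12): {x=-5, y=18, z=13}
  after event 9 (t=32: DEL x): {y=18, z=13}
  after event 10 (t=40: DEL z): {y=18}
  after event 11 (t=44: DEC x by 5): {x=-5, y=18}
  after event 12 (t=51: INC z by 6): {x=-5, y=18, z=6}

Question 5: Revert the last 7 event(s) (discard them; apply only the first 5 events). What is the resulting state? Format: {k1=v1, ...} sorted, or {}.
Keep first 5 events (discard last 7):
  after event 1 (t=3: DEL y): {}
  after event 2 (t=8: DEL y): {}
  after event 3 (t=9: INC x by 6): {x=6}
  after event 4 (t=19: SET x = 13): {x=13}
  after event 5 (t=20: SET y = 18): {x=13, y=18}

Answer: {x=13, y=18}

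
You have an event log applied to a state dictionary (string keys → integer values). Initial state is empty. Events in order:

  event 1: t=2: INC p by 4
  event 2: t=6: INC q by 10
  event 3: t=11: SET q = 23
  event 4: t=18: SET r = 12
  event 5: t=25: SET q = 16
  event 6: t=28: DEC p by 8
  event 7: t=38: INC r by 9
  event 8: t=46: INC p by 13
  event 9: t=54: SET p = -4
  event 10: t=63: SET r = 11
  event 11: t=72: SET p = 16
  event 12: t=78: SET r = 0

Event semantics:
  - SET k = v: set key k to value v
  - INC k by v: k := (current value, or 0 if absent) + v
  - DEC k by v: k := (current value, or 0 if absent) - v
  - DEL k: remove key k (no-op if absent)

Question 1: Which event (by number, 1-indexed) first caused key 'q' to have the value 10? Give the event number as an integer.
Looking for first event where q becomes 10:
  event 2: q (absent) -> 10  <-- first match

Answer: 2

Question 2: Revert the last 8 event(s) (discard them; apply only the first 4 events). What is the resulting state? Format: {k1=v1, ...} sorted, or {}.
Answer: {p=4, q=23, r=12}

Derivation:
Keep first 4 events (discard last 8):
  after event 1 (t=2: INC p by 4): {p=4}
  after event 2 (t=6: INC q by 10): {p=4, q=10}
  after event 3 (t=11: SET q = 23): {p=4, q=23}
  after event 4 (t=18: SET r = 12): {p=4, q=23, r=12}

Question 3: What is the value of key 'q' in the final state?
Track key 'q' through all 12 events:
  event 1 (t=2: INC p by 4): q unchanged
  event 2 (t=6: INC q by 10): q (absent) -> 10
  event 3 (t=11: SET q = 23): q 10 -> 23
  event 4 (t=18: SET r = 12): q unchanged
  event 5 (t=25: SET q = 16): q 23 -> 16
  event 6 (t=28: DEC p by 8): q unchanged
  event 7 (t=38: INC r by 9): q unchanged
  event 8 (t=46: INC p by 13): q unchanged
  event 9 (t=54: SET p = -4): q unchanged
  event 10 (t=63: SET r = 11): q unchanged
  event 11 (t=72: SET p = 16): q unchanged
  event 12 (t=78: SET r = 0): q unchanged
Final: q = 16

Answer: 16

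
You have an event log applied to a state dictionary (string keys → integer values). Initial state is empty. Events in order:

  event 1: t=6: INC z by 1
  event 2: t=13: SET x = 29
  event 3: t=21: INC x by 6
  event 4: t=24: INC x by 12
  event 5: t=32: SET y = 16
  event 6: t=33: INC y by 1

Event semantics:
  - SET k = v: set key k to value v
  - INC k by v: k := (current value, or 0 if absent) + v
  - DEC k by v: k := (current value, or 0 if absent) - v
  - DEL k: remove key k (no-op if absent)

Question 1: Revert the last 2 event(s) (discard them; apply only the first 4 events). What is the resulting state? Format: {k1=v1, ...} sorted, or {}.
Keep first 4 events (discard last 2):
  after event 1 (t=6: INC z by 1): {z=1}
  after event 2 (t=13: SET x = 29): {x=29, z=1}
  after event 3 (t=21: INC x by 6): {x=35, z=1}
  after event 4 (t=24: INC x by 12): {x=47, z=1}

Answer: {x=47, z=1}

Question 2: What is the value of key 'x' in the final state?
Track key 'x' through all 6 events:
  event 1 (t=6: INC z by 1): x unchanged
  event 2 (t=13: SET x = 29): x (absent) -> 29
  event 3 (t=21: INC x by 6): x 29 -> 35
  event 4 (t=24: INC x by 12): x 35 -> 47
  event 5 (t=32: SET y = 16): x unchanged
  event 6 (t=33: INC y by 1): x unchanged
Final: x = 47

Answer: 47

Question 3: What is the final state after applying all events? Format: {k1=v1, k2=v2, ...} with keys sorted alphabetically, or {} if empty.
  after event 1 (t=6: INC z by 1): {z=1}
  after event 2 (t=13: SET x = 29): {x=29, z=1}
  after event 3 (t=21: INC x by 6): {x=35, z=1}
  after event 4 (t=24: INC x by 12): {x=47, z=1}
  after event 5 (t=32: SET y = 16): {x=47, y=16, z=1}
  after event 6 (t=33: INC y by 1): {x=47, y=17, z=1}

Answer: {x=47, y=17, z=1}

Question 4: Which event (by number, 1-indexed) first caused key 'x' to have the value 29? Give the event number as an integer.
Looking for first event where x becomes 29:
  event 2: x (absent) -> 29  <-- first match

Answer: 2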